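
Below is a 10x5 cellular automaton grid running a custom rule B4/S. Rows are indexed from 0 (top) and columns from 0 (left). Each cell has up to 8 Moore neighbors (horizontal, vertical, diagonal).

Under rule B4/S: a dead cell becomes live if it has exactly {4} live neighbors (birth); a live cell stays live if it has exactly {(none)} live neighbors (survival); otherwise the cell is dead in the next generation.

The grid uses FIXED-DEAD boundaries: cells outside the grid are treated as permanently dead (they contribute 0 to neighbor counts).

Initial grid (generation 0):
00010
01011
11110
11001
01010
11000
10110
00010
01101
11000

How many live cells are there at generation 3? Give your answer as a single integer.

Simulating step by step:
Generation 0 (given above): 24 live cells
Generation 1: 5 live cells
00000
00000
00001
00010
00100
00000
01000
01000
00000
00000
Generation 2: 0 live cells
00000
00000
00000
00000
00000
00000
00000
00000
00000
00000
Generation 3: 0 live cells
00000
00000
00000
00000
00000
00000
00000
00000
00000
00000
Population at generation 3: 0

Answer: 0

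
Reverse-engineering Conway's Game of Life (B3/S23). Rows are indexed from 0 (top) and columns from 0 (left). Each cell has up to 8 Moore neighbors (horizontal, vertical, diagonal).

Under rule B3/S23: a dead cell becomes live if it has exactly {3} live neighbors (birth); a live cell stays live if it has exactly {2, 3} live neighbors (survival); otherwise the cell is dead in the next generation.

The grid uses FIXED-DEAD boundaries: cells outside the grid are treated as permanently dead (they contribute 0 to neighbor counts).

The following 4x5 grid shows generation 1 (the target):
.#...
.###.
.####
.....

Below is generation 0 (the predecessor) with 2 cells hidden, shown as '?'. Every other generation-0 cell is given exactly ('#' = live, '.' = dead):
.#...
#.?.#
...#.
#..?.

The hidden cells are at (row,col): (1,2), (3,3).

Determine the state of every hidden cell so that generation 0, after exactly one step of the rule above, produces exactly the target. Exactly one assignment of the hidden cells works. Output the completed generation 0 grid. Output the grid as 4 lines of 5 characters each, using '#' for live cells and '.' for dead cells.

Hidden generation-0 cells (in order): (1,2), (3,3).
A hidden cell only influences target cells in its own 3x3 neighborhood. Try each of the 2^2 = 4 assignments, step the completed generation 0 forward once under B3/S23, and compare with the target:
  (1,2)=. (3,3)=. -> step gives (0,1)='.' but target has '#' -> reject
  (1,2)=. (3,3)=# -> step gives (0,1)='.' but target has '#' -> reject
  (1,2)=# (3,3)=. -> step gives (2,2)='.' but target has '#' -> reject
  (1,2)=# (3,3)=# -> step reproduces the target at every cell -> ACCEPT
Unique solution: (1,2)=live, (3,3)=live.
Check: live-neighbor counts of every cell in the completed generation 0:
22221
13231
23333
01212
Applying B3/S23 to generation 0 with these counts gives:
.#...
.###.
.####
.....
which matches the target exactly.

Answer: .#...
#.#.#
...#.
#..#.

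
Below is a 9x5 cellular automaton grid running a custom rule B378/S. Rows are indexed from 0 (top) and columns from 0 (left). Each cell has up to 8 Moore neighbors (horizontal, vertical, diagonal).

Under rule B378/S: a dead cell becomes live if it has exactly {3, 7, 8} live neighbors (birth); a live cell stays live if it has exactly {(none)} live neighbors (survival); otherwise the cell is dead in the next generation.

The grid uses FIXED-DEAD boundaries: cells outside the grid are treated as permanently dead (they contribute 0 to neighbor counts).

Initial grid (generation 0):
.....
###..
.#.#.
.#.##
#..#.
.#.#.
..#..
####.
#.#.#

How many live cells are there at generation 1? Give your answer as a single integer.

Simulating step by step:
Generation 0 (given above): 20 live cells
Generation 1: 5 live cells
.#...
.....
....#
#....
.#...
.....
#....
.....
.....
Population at generation 1: 5

Answer: 5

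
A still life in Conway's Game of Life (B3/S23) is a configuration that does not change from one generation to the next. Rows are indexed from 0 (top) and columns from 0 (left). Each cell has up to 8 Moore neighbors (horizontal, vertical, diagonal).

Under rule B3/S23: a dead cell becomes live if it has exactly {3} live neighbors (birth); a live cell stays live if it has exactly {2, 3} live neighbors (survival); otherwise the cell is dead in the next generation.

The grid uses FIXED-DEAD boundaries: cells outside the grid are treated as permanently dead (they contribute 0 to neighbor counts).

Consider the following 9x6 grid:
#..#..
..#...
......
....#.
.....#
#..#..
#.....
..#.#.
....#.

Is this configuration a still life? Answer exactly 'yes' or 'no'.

Compute generation 1 and compare to generation 0 (given above):
Generation 1:
......
......
......
......
....#.
......
.#.#..
...#..
...#..
Cell (0,0) differs: gen0=1 vs gen1=0 -> NOT a still life.

Answer: no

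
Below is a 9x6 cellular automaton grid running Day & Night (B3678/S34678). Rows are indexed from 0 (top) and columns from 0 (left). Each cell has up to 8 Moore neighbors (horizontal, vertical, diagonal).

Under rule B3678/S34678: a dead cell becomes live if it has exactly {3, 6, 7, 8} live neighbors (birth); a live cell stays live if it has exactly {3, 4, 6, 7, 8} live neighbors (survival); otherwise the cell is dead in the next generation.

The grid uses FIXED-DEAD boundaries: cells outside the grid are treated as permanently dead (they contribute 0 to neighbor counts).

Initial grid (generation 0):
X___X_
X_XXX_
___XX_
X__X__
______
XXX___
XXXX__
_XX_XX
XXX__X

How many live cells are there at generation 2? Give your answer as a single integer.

Answer: 22

Derivation:
Simulating step by step:
Generation 0 (given above): 25 live cells
Generation 1: 24 live cells
_X____
_X__XX
_X__X_
____X_
X_X___
X_XX__
XXXXX_
_XX_X_
_XXXX_
Generation 2: 22 live cells
______
X_X___
___XX_
_X_X__
______
XX__X_
XXXXX_
_XXXXX
_XXX__
Population at generation 2: 22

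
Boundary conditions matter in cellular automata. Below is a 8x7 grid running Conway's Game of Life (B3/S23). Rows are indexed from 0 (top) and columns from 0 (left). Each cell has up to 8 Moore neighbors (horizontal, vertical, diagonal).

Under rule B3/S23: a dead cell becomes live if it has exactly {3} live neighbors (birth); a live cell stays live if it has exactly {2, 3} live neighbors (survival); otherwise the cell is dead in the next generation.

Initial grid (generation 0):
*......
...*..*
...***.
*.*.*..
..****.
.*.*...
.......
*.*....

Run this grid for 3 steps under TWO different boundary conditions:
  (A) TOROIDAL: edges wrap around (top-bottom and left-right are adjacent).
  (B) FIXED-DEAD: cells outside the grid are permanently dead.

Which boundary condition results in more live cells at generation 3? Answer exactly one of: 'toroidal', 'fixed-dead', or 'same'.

Under TOROIDAL boundary, generation 3:
****.*.
....*..
....**.
*......
*.**...
..**...
.**....
*......
Population = 17

Under FIXED-DEAD boundary, generation 3:
.......
..*.*..
.*..*..
.......
..**...
.***...
.......
.......
Population = 9

Comparison: toroidal=17, fixed-dead=9 -> toroidal

Answer: toroidal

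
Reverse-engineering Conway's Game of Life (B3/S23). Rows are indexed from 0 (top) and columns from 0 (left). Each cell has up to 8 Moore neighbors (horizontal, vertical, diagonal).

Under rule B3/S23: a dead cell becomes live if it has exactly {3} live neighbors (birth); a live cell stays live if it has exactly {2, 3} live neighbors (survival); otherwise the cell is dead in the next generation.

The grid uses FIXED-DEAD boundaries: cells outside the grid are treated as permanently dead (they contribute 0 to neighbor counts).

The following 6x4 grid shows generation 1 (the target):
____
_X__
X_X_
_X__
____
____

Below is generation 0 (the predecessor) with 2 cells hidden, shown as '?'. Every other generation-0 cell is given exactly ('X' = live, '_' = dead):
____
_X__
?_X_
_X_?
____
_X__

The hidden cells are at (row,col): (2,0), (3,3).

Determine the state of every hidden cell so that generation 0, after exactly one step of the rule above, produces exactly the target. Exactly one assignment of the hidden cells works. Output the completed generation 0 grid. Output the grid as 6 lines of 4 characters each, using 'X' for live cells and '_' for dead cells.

Hidden generation-0 cells (in order): (2,0), (3,3).
A hidden cell only influences target cells in its own 3x3 neighborhood. Try each of the 2^2 = 4 assignments, step the completed generation 0 forward once under B3/S23, and compare with the target:
  (2,0)=_ (3,3)=_ -> step gives (1,1)='_' but target has 'X' -> reject
  (2,0)=_ (3,3)=X -> step gives (1,1)='_' but target has 'X' -> reject
  (2,0)=X (3,3)=_ -> step reproduces the target at every cell -> ACCEPT
  (2,0)=X (3,3)=X -> step gives (3,2)='X' but target has '_' -> reject
Unique solution: (2,0)=live, (3,3)=dead.
Check: live-neighbor counts of every cell in the completed generation 0:
1110
2221
2421
2221
2220
1010
Applying B3/S23 to generation 0 with these counts gives:
____
_X__
X_X_
_X__
____
____
which matches the target exactly.

Answer: ____
_X__
X_X_
_X__
____
_X__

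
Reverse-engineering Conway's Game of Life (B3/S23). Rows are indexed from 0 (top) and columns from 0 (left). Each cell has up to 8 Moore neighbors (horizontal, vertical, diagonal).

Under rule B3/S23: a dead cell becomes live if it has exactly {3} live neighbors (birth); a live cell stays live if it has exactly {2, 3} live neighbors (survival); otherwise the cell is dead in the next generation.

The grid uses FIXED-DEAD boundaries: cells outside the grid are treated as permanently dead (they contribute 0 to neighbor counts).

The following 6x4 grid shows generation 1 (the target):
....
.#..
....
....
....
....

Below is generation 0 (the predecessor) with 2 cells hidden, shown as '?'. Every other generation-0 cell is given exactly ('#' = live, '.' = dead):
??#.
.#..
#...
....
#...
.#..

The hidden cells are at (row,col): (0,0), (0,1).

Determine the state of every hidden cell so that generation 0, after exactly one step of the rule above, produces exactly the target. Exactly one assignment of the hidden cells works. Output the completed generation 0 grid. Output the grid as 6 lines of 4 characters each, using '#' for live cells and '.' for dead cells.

Answer: ..#.
.#..
#...
....
#...
.#..

Derivation:
Hidden generation-0 cells (in order): (0,0), (0,1).
A hidden cell only influences target cells in its own 3x3 neighborhood. Try each of the 2^2 = 4 assignments, step the completed generation 0 forward once under B3/S23, and compare with the target:
  (0,0)=. (0,1)=. -> step reproduces the target at every cell -> ACCEPT
  (0,0)=. (0,1)=# -> step gives (0,1)='#' but target has '.' -> reject
  (0,0)=# (0,1)=. -> step gives (0,1)='#' but target has '.' -> reject
  (0,0)=# (0,1)=# -> step gives (0,0)='#' but target has '.' -> reject
Unique solution: (0,0)=dead, (0,1)=dead.
Check: live-neighbor counts of every cell in the completed generation 0:
1211
2221
1210
2200
1210
2110
Applying B3/S23 to generation 0 with these counts gives:
....
.#..
....
....
....
....
which matches the target exactly.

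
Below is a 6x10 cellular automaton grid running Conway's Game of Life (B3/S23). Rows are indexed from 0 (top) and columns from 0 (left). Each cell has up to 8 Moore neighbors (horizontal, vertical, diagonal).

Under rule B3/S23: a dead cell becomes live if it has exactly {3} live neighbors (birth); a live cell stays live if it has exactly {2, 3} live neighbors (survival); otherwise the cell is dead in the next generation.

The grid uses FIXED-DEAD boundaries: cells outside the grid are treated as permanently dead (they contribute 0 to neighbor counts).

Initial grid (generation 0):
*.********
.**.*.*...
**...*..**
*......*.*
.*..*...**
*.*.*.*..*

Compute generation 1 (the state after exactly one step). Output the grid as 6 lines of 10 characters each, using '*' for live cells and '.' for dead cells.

Answer: ..*.*.***.
..........
*.*..*****
*......*..
**.*.*.*.*
.*.*.*..**

Derivation:
Simulating step by step:
Generation 0 (given above): 30 live cells
Generation 1: 25 live cells
(generation 1 grid is the final answer)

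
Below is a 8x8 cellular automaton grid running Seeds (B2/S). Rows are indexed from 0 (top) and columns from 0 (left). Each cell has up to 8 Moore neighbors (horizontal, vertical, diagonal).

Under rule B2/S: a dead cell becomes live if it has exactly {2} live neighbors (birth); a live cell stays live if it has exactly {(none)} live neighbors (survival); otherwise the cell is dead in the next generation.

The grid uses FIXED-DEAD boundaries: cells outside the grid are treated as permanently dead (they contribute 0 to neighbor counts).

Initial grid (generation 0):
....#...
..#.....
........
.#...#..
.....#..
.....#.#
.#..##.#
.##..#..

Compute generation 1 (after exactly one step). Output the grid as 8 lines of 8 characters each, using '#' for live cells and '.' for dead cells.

Answer: ...#....
...#....
.##.....
....#.#.
........
........
#..#....
#..#....

Derivation:
Simulating step by step:
Generation 0 (given above): 14 live cells
Generation 1: 10 live cells
(generation 1 grid is the final answer)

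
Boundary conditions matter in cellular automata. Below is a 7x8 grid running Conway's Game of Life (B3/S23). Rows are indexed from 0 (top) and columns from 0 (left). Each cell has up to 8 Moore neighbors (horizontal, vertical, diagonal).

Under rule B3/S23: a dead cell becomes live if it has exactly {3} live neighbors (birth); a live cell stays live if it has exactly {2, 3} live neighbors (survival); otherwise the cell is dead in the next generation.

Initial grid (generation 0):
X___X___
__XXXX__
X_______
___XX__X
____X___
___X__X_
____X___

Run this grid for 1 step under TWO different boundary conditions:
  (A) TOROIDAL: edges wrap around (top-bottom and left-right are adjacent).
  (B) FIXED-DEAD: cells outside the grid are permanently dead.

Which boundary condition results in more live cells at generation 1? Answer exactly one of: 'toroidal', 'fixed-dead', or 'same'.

Answer: toroidal

Derivation:
Under TOROIDAL boundary, generation 1:
________
_X_XXX__
__X__X__
___XX___
____XX__
___XXX__
___XXX__
Population = 16

Under FIXED-DEAD boundary, generation 1:
____XX__
_X_XXX__
__X__X__
___XX___
____XX__
___XXX__
________
Population = 15

Comparison: toroidal=16, fixed-dead=15 -> toroidal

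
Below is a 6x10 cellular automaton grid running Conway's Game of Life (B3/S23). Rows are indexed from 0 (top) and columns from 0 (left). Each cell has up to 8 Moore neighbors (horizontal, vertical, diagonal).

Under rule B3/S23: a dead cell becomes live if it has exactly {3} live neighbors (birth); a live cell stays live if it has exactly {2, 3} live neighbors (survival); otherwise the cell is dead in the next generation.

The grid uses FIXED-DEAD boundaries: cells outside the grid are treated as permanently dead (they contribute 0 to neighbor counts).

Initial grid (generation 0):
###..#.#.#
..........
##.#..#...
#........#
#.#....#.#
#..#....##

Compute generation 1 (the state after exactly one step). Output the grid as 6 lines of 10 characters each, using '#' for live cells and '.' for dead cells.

Simulating step by step:
Generation 0 (given above): 20 live cells
Generation 1: 12 live cells
(generation 1 grid is the final answer)

Answer: .#........
......#...
##........
#.#.....#.
#........#
.#......##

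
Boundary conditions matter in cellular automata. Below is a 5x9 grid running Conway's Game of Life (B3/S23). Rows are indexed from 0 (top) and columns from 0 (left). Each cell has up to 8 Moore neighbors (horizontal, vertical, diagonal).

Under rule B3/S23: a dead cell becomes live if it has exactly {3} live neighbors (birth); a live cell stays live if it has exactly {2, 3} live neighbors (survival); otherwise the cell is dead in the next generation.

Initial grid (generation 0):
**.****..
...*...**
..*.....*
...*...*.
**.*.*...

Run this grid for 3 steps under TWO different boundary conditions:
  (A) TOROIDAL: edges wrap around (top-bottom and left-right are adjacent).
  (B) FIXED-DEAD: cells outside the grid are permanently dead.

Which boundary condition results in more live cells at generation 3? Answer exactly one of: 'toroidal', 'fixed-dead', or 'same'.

Answer: same

Derivation:
Under TOROIDAL boundary, generation 3:
*..*.....
*....**..
....****.
....**...
..*.*....
Population = 13

Under FIXED-DEAD boundary, generation 3:
..*......
.*......*
***..*.*.
.****....
...*.....
Population = 13

Comparison: toroidal=13, fixed-dead=13 -> same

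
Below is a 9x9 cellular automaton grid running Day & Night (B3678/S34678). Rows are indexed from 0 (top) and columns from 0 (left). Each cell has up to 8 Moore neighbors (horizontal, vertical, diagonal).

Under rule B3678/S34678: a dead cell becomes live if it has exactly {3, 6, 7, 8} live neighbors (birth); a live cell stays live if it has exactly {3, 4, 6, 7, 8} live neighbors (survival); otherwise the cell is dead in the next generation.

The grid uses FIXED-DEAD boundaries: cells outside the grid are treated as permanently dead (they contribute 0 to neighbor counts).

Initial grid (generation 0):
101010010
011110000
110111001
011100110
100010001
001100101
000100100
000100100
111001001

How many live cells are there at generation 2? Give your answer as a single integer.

Simulating step by step:
Generation 0 (given above): 35 live cells
Generation 1: 25 live cells
001000000
000100000
101101110
011100011
000001100
000111000
000111000
010011010
000000000
Generation 2: 25 live cells
000000000
010110100
000100111
011100110
000001110
000110000
001110000
000111100
000000000
Population at generation 2: 25

Answer: 25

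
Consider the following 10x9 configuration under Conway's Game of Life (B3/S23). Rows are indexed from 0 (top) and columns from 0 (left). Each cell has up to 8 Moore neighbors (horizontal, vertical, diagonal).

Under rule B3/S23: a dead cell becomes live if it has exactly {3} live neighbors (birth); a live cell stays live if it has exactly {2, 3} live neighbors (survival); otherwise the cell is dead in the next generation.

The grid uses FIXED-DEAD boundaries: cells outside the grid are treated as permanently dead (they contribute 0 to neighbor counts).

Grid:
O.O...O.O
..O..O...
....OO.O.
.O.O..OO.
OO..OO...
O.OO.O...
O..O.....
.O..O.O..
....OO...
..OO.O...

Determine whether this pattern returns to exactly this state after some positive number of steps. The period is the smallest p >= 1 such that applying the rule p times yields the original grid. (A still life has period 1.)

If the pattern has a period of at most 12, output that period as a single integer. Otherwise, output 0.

Answer: 0

Derivation:
Simulating and comparing each generation to the original:
Gen 0 (original, given above): 31 live cells
Gen 1: 31 live cells, differs from original
Gen 2: 25 live cells, differs from original
Gen 3: 28 live cells, differs from original
Gen 4: 26 live cells, differs from original
Gen 5: 26 live cells, differs from original
Gen 6: 21 live cells, differs from original
Gen 7: 14 live cells, differs from original
Gen 8: 12 live cells, differs from original
Gen 9: 11 live cells, differs from original
Gen 10: 9 live cells, differs from original
Gen 11: 10 live cells, differs from original
Gen 12: 10 live cells, differs from original
No period found within 12 steps.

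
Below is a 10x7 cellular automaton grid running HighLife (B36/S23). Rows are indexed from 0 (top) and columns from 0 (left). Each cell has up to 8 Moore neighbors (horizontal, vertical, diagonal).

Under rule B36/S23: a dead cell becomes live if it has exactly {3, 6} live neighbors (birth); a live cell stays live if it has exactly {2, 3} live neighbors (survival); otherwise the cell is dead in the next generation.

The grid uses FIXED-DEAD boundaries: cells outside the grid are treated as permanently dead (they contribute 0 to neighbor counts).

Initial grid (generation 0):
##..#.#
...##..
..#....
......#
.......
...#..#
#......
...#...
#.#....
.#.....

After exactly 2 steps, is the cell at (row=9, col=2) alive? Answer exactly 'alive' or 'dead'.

Answer: alive

Derivation:
Simulating step by step:
Generation 0 (given above): 15 live cells
Generation 1: 13 live cells
...###.
.#####.
...#...
.......
.......
.......
.......
.#.....
.##....
.#.....
Generation 2: 10 live cells
.....#.
.....#.
...#...
.......
.......
.......
.......
.##....
###....
.##....

Cell (9,2) at generation 2: 1 -> alive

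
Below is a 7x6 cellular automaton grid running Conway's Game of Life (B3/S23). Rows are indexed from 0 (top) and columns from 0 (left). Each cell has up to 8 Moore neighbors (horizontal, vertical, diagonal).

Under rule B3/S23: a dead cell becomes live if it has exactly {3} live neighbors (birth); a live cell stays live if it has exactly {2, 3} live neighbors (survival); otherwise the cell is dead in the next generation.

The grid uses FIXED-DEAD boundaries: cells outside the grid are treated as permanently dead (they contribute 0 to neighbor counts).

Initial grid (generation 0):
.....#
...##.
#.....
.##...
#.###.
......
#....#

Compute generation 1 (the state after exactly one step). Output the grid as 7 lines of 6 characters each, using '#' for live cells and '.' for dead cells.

Simulating step by step:
Generation 0 (given above): 12 live cells
Generation 1: 12 live cells
(generation 1 grid is the final answer)

Answer: ....#.
....#.
.###..
#.#...
..##..
.#.##.
......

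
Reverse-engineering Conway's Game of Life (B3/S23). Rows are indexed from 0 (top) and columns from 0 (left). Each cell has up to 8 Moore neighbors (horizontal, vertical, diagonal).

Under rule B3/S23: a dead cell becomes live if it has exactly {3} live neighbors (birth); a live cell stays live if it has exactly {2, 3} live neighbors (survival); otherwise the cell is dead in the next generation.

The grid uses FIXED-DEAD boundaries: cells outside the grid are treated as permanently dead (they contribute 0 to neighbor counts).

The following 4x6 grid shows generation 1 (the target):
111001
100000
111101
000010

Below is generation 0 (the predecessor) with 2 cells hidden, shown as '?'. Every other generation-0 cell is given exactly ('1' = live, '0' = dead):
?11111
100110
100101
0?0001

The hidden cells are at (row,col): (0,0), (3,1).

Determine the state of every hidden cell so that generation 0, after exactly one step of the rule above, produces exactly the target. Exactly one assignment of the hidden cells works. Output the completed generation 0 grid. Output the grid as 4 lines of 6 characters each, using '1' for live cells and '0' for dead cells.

Hidden generation-0 cells (in order): (0,0), (3,1).
A hidden cell only influences target cells in its own 3x3 neighborhood. Try each of the 2^2 = 4 assignments, step the completed generation 0 forward once under B3/S23, and compare with the target:
  (0,0)=0 (3,1)=0 -> step gives (0,0)='0' but target has '1' -> reject
  (0,0)=0 (3,1)=1 -> step gives (0,0)='0' but target has '1' -> reject
  (0,0)=1 (3,1)=0 -> step gives (2,0)='0' but target has '1' -> reject
  (0,0)=1 (3,1)=1 -> step reproduces the target at every cell -> ACCEPT
Unique solution: (0,0)=live, (3,1)=live.
Check: live-neighbor counts of every cell in the completed generation 0:
233442
355564
233252
212131
Applying B3/S23 to generation 0 with these counts gives:
111001
100000
111101
000010
which matches the target exactly.

Answer: 111111
100110
100101
010001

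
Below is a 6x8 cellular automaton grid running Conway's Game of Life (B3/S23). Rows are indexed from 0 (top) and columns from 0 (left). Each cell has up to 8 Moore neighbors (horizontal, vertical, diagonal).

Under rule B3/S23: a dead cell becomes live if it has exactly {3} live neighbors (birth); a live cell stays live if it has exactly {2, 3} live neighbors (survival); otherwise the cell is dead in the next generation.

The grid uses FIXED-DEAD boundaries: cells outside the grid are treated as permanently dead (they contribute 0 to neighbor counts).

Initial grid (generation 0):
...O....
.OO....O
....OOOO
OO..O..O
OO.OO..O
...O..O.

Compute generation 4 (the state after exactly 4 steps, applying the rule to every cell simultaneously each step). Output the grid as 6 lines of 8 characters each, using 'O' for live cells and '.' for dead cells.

Answer: .....O..
.....O..
....O...
........
....OO.O
.....O.O

Derivation:
Simulating step by step:
Generation 0 (given above): 19 live cells
Generation 1: 26 live cells
..O.....
..OOOO.O
O.OOOO.O
OOO....O
OO.OOOOO
..OOO...
Generation 2: 14 live cells
..O.O...
.....O..
O....O.O
.......O
O....OOO
.OO...O.
Generation 3: 12 live cells
........
....OOO.
........
.....O.O
.O...O.O
.O...OOO
Generation 4: 8 live cells
(generation 4 grid is the final answer)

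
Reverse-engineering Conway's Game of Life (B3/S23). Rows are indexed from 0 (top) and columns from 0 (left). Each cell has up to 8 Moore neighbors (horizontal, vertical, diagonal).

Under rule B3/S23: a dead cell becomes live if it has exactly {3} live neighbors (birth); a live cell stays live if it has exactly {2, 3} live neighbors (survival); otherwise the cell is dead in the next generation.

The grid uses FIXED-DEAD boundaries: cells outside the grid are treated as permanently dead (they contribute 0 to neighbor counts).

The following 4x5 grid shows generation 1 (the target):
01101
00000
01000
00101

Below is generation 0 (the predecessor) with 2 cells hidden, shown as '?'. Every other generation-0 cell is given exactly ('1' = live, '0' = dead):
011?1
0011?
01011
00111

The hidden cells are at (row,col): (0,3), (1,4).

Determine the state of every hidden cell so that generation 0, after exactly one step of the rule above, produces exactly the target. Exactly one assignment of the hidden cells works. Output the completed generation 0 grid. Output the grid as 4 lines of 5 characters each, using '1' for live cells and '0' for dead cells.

Answer: 01101
00111
01011
00111

Derivation:
Hidden generation-0 cells (in order): (0,3), (1,4).
A hidden cell only influences target cells in its own 3x3 neighborhood. Try each of the 2^2 = 4 assignments, step the completed generation 0 forward once under B3/S23, and compare with the target:
  (0,3)=0 (1,4)=0 -> step gives (0,4)='0' but target has '1' -> reject
  (0,3)=0 (1,4)=1 -> step reproduces the target at every cell -> ACCEPT
  (0,3)=1 (1,4)=0 -> step gives (0,2)='0' but target has '1' -> reject
  (0,3)=1 (1,4)=1 -> step gives (0,2)='0' but target has '1' -> reject
Unique solution: (0,3)=dead, (1,4)=live.
Check: live-neighbor counts of every cell in the completed generation 0:
12352
24564
12675
12343
Applying B3/S23 to generation 0 with these counts gives:
01101
00000
01000
00101
which matches the target exactly.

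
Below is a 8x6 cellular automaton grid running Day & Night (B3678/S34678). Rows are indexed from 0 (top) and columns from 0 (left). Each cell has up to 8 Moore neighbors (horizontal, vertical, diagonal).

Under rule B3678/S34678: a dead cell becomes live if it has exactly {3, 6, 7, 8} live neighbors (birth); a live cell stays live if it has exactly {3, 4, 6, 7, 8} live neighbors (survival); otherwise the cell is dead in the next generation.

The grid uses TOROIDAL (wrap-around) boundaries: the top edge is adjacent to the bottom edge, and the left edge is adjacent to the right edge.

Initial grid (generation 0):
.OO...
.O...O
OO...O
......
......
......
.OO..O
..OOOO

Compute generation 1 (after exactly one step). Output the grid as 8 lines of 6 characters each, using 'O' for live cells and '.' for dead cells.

Simulating step by step:
Generation 0 (given above): 14 live cells
Generation 1: 11 live cells
(generation 1 grid is the final answer)

Answer: .OO..O
OO....
O.....
O.....
......
......
O.O...
...OO.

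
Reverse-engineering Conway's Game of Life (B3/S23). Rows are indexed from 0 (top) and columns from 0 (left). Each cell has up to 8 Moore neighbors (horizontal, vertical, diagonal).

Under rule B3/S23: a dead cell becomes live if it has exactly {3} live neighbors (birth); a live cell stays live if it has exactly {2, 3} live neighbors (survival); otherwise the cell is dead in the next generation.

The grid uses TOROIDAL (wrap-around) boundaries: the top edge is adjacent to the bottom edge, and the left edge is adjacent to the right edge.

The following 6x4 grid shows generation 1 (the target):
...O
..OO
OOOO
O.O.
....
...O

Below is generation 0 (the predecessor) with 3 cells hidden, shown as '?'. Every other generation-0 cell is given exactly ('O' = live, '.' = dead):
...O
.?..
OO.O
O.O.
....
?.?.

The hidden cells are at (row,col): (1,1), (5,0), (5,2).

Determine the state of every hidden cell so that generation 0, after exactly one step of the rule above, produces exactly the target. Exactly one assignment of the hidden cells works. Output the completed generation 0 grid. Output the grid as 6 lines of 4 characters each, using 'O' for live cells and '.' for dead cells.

Hidden generation-0 cells (in order): (1,1), (5,0), (5,2).
A hidden cell only influences target cells in its own 3x3 neighborhood. Try each of the 2^3 = 8 assignments, step the completed generation 0 forward once under B3/S23, and compare with the target:
  (1,1)=. (5,0)=. (5,2)=. -> step gives (0,3)='.' but target has 'O' -> reject
  (1,1)=. (5,0)=. (5,2)=O -> step gives (0,3)='.' but target has 'O' -> reject
  (1,1)=. (5,0)=O (5,2)=. -> step gives (0,3)='.' but target has 'O' -> reject
  (1,1)=. (5,0)=O (5,2)=O -> step reproduces the target at every cell -> ACCEPT
  (1,1)=O (5,0)=. (5,2)=. -> step gives (0,3)='.' but target has 'O' -> reject
  (1,1)=O (5,0)=. (5,2)=O -> step gives (0,2)='O' but target has '.' -> reject
  (1,1)=O (5,0)=O (5,2)=. -> step gives (0,0)='O' but target has '.' -> reject
  (1,1)=O (5,0)=O (5,2)=O -> step gives (0,0)='O' but target has '.' -> reject
Unique solution: (1,1)=dead, (5,0)=live, (5,2)=live.
Check: live-neighbor counts of every cell in the completed generation 0:
2222
4233
3333
3424
2424
1213
Applying B3/S23 to generation 0 with these counts gives:
...O
..OO
OOOO
O.O.
....
...O
which matches the target exactly.

Answer: ...O
....
OO.O
O.O.
....
O.O.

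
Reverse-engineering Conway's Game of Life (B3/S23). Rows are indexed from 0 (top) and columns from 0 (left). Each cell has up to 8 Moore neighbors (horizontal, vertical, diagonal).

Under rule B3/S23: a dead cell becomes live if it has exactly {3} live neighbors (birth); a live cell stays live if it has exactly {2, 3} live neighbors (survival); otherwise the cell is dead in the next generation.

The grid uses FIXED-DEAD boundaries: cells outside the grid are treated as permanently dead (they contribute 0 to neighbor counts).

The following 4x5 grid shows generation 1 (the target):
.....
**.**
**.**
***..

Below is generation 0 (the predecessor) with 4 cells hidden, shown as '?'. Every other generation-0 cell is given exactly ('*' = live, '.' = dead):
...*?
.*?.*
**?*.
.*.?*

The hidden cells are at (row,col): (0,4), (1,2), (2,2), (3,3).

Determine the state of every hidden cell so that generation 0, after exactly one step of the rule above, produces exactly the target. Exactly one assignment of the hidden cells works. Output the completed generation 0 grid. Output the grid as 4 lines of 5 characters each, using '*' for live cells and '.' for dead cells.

Answer: ...*.
.*..*
**.*.
.*..*

Derivation:
Hidden generation-0 cells (in order): (0,4), (1,2), (2,2), (3,3).
A hidden cell only influences target cells in its own 3x3 neighborhood. Try each of the 2^4 = 16 assignments, step the completed generation 0 forward once under B3/S23, and compare with the target:
  (0,4)=. (1,2)=. (2,2)=. (3,3)=. -> step reproduces the target at every cell -> ACCEPT
  (0,4)=. (1,2)=. (2,2)=. (3,3)=* -> step gives (2,4)='.' but target has '*' -> reject
  (0,4)=. (1,2)=. (2,2)=* (3,3)=. -> step gives (1,3)='.' but target has '*' -> reject
  (0,4)=. (1,2)=. (2,2)=* (3,3)=* -> step gives (1,3)='.' but target has '*' -> reject
  (0,4)=. (1,2)=* (2,2)=. (3,3)=. -> step gives (0,2)='*' but target has '.' -> reject
  (0,4)=. (1,2)=* (2,2)=. (3,3)=* -> step gives (0,2)='*' but target has '.' -> reject
  (0,4)=. (1,2)=* (2,2)=* (3,3)=. -> step gives (0,2)='*' but target has '.' -> reject
  (0,4)=. (1,2)=* (2,2)=* (3,3)=* -> step gives (0,2)='*' but target has '.' -> reject
  (0,4)=* (1,2)=. (2,2)=. (3,3)=. -> step gives (0,3)='*' but target has '.' -> reject
  (0,4)=* (1,2)=. (2,2)=. (3,3)=* -> step gives (0,3)='*' but target has '.' -> reject
  (0,4)=* (1,2)=. (2,2)=* (3,3)=. -> step gives (0,3)='*' but target has '.' -> reject
  (0,4)=* (1,2)=. (2,2)=* (3,3)=* -> step gives (0,3)='*' but target has '.' -> reject
  (0,4)=* (1,2)=* (2,2)=. (3,3)=. -> step gives (0,2)='*' but target has '.' -> reject
  (0,4)=* (1,2)=* (2,2)=. (3,3)=* -> step gives (0,2)='*' but target has '.' -> reject
  (0,4)=* (1,2)=* (2,2)=* (3,3)=. -> step gives (0,2)='*' but target has '.' -> reject
  (0,4)=* (1,2)=* (2,2)=* (3,3)=* -> step gives (0,2)='*' but target has '.' -> reject
Unique solution: (0,4)=dead, (1,2)=dead, (2,2)=dead, (3,3)=dead.
Check: live-neighbor counts of every cell in the completed generation 0:
11212
32432
33423
32321
Applying B3/S23 to generation 0 with these counts gives:
.....
**.**
**.**
***..
which matches the target exactly.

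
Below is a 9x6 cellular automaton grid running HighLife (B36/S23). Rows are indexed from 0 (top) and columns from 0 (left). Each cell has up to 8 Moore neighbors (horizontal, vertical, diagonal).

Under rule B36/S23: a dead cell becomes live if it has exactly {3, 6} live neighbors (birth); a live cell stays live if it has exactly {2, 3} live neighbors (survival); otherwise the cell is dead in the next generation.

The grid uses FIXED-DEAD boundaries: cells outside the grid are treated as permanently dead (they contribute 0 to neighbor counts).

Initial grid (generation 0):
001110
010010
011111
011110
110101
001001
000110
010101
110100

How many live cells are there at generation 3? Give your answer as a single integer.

Answer: 17

Derivation:
Simulating step by step:
Generation 0 (given above): 28 live cells
Generation 1: 21 live cells
001110
011000
100001
000000
101001
011001
000101
110100
110010
Generation 2: 21 live cells
011100
011010
010000
010000
001000
011101
100100
110100
111000
Generation 3: 17 live cells
010100
100000
110000
011000
000100
010110
101100
000100
101000
Population at generation 3: 17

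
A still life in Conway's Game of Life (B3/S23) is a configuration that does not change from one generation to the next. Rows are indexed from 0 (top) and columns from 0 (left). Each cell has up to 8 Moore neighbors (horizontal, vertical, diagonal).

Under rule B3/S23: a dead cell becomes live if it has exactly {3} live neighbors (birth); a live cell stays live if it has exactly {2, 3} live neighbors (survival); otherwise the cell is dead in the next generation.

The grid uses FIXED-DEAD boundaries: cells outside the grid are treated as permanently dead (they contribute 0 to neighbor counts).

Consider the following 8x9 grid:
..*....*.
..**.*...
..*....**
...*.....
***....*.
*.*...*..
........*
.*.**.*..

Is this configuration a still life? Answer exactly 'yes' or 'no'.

Answer: no

Derivation:
Compute generation 1 and compare to generation 0 (given above):
Generation 1:
..**.....
.***..***
..*.*....
...*...**
*.**.....
*.*....*.
.***.*.*.
.........
Cell (0,3) differs: gen0=0 vs gen1=1 -> NOT a still life.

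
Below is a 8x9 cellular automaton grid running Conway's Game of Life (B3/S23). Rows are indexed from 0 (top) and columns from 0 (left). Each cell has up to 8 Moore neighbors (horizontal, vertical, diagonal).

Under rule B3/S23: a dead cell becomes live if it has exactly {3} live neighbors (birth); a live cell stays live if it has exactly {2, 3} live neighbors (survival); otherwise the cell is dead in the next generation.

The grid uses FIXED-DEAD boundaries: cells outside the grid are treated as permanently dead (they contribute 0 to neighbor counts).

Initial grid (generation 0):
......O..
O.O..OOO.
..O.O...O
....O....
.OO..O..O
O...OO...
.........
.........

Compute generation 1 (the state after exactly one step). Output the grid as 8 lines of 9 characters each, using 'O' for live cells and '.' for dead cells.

Answer: .....OOO.
.O.O.OOO.
.O..O.OO.
.OO.OO...
.O.O.O...
.O..OO...
.........
.........

Derivation:
Simulating step by step:
Generation 0 (given above): 17 live cells
Generation 1: 22 live cells
(generation 1 grid is the final answer)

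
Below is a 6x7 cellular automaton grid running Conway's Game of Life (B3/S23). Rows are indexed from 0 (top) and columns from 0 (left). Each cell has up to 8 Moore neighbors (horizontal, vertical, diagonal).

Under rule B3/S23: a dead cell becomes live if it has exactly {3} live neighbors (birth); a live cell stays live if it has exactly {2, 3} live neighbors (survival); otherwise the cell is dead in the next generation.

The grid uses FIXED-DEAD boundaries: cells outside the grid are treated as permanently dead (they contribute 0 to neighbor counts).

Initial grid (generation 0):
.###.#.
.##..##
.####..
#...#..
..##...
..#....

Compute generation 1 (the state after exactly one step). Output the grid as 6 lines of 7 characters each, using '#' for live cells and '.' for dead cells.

Answer: .#.####
#....##
#...#..
....#..
.###...
..##...

Derivation:
Simulating step by step:
Generation 0 (given above): 17 live cells
Generation 1: 16 live cells
(generation 1 grid is the final answer)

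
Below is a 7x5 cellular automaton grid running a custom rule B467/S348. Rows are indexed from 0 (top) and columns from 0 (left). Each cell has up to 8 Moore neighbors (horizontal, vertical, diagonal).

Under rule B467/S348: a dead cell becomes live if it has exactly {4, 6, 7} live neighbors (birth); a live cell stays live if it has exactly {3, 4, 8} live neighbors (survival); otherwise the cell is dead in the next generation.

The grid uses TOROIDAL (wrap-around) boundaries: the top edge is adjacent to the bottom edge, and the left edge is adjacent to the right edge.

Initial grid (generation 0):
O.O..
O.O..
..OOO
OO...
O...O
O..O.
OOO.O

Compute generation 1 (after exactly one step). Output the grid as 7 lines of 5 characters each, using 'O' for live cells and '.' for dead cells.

Simulating step by step:
Generation 0 (given above): 17 live cells
Generation 1: 23 live cells
(generation 1 grid is the final answer)

Answer: OOOOO
..O.O
O.OOO
OO.O.
OO..O
...OO
O.OOO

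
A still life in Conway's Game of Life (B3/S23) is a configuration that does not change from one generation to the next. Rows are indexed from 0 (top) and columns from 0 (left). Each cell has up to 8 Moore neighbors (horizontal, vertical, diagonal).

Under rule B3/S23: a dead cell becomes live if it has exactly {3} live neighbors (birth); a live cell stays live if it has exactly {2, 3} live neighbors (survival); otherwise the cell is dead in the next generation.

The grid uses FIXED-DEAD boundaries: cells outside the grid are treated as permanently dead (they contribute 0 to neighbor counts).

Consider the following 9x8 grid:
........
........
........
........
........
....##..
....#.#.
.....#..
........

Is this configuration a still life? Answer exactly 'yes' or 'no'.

Answer: yes

Derivation:
Compute generation 1 and compare to generation 0 (given above):
Generation 1:
........
........
........
........
........
....##..
....#.#.
.....#..
........
The grids are IDENTICAL -> still life.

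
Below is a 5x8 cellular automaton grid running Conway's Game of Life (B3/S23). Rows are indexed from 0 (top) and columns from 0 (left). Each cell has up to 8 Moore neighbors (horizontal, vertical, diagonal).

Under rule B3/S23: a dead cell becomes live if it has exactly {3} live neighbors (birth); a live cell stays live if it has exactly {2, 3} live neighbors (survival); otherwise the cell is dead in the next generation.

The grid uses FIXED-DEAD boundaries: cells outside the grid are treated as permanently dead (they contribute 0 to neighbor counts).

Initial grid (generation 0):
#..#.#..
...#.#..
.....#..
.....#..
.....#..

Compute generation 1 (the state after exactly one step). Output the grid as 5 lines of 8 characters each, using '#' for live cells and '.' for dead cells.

Simulating step by step:
Generation 0 (given above): 8 live cells
Generation 1: 7 live cells
(generation 1 grid is the final answer)

Answer: ........
.....##.
.....##.
....###.
........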